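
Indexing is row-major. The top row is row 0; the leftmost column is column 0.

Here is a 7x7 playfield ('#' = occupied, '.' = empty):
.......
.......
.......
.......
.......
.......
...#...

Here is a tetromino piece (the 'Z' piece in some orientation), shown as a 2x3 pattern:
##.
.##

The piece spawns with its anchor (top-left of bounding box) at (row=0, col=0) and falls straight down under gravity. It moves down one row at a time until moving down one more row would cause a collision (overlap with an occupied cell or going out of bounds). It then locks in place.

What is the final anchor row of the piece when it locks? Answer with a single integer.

Spawn at (row=0, col=0). Try each row:
  row 0: fits
  row 1: fits
  row 2: fits
  row 3: fits
  row 4: fits
  row 5: fits
  row 6: blocked -> lock at row 5

Answer: 5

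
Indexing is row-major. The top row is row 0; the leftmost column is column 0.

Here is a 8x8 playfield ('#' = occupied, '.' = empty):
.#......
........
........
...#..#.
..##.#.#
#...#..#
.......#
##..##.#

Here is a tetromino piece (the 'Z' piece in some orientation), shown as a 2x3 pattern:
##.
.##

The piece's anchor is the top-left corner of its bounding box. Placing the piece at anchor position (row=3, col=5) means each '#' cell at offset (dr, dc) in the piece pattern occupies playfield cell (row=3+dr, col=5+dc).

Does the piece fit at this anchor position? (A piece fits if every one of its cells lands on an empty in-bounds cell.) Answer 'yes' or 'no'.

Answer: no

Derivation:
Check each piece cell at anchor (3, 5):
  offset (0,0) -> (3,5): empty -> OK
  offset (0,1) -> (3,6): occupied ('#') -> FAIL
  offset (1,1) -> (4,6): empty -> OK
  offset (1,2) -> (4,7): occupied ('#') -> FAIL
All cells valid: no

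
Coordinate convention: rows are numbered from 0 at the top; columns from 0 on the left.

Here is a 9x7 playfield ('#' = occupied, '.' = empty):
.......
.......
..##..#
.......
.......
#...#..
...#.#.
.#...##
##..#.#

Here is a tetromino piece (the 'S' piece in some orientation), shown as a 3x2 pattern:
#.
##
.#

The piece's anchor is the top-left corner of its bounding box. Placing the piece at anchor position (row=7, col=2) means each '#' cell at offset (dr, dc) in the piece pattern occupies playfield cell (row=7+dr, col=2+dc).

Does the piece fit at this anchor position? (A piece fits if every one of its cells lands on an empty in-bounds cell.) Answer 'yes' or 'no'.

Check each piece cell at anchor (7, 2):
  offset (0,0) -> (7,2): empty -> OK
  offset (1,0) -> (8,2): empty -> OK
  offset (1,1) -> (8,3): empty -> OK
  offset (2,1) -> (9,3): out of bounds -> FAIL
All cells valid: no

Answer: no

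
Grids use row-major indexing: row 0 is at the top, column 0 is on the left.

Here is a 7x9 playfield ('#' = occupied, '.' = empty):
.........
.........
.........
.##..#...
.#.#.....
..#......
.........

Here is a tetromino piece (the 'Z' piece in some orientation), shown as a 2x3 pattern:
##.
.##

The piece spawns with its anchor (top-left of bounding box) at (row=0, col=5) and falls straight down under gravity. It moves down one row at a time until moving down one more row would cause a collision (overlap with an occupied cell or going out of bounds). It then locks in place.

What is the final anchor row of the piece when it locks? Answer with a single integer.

Spawn at (row=0, col=5). Try each row:
  row 0: fits
  row 1: fits
  row 2: fits
  row 3: blocked -> lock at row 2

Answer: 2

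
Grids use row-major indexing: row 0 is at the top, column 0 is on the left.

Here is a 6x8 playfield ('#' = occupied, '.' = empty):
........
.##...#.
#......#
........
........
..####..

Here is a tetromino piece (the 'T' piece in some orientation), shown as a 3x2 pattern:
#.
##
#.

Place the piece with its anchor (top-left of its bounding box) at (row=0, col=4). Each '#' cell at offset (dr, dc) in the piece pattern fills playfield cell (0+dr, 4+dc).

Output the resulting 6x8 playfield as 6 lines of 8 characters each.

Fill (0+0,4+0) = (0,4)
Fill (0+1,4+0) = (1,4)
Fill (0+1,4+1) = (1,5)
Fill (0+2,4+0) = (2,4)

Answer: ....#...
.##.###.
#...#..#
........
........
..####..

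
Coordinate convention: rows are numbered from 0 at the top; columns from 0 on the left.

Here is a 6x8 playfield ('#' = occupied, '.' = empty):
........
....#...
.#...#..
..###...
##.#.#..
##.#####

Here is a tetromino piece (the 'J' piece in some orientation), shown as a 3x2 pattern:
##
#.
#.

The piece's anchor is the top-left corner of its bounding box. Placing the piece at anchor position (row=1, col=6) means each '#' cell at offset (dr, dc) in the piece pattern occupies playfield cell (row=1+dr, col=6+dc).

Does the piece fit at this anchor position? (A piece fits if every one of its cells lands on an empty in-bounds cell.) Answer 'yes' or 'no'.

Check each piece cell at anchor (1, 6):
  offset (0,0) -> (1,6): empty -> OK
  offset (0,1) -> (1,7): empty -> OK
  offset (1,0) -> (2,6): empty -> OK
  offset (2,0) -> (3,6): empty -> OK
All cells valid: yes

Answer: yes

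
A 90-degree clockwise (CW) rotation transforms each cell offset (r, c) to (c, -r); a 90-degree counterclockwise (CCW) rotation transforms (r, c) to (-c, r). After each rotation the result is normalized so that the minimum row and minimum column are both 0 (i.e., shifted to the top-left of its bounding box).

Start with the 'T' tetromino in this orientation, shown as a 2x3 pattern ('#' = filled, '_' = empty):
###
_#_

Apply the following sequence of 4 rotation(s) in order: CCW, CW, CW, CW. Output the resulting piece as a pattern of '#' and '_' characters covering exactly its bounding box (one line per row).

Start:
###
_#_
After rotation 1 (CCW):
#_
##
#_
After rotation 2 (CW):
###
_#_
After rotation 3 (CW):
_#
##
_#
After rotation 4 (CW):
_#_
###

Answer: _#_
###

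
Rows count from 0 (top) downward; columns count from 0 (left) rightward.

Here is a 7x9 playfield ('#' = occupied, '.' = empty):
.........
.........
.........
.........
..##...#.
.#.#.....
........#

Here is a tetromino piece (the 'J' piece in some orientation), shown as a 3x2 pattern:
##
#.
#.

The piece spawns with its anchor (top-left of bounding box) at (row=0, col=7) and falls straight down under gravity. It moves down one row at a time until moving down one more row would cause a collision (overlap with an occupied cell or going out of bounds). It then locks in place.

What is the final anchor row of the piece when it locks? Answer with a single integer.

Spawn at (row=0, col=7). Try each row:
  row 0: fits
  row 1: fits
  row 2: blocked -> lock at row 1

Answer: 1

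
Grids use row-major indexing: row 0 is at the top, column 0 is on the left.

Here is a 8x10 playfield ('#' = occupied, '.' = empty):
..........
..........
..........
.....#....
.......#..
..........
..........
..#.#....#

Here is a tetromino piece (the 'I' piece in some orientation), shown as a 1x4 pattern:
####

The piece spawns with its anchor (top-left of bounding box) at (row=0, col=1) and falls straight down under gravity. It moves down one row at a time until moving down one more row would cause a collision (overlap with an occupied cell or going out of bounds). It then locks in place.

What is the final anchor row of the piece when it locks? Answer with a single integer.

Spawn at (row=0, col=1). Try each row:
  row 0: fits
  row 1: fits
  row 2: fits
  row 3: fits
  row 4: fits
  row 5: fits
  row 6: fits
  row 7: blocked -> lock at row 6

Answer: 6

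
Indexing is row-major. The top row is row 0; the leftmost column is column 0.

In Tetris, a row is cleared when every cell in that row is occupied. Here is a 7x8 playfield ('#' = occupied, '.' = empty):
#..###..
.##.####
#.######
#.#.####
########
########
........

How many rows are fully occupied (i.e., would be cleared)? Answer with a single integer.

Check each row:
  row 0: 4 empty cells -> not full
  row 1: 2 empty cells -> not full
  row 2: 1 empty cell -> not full
  row 3: 2 empty cells -> not full
  row 4: 0 empty cells -> FULL (clear)
  row 5: 0 empty cells -> FULL (clear)
  row 6: 8 empty cells -> not full
Total rows cleared: 2

Answer: 2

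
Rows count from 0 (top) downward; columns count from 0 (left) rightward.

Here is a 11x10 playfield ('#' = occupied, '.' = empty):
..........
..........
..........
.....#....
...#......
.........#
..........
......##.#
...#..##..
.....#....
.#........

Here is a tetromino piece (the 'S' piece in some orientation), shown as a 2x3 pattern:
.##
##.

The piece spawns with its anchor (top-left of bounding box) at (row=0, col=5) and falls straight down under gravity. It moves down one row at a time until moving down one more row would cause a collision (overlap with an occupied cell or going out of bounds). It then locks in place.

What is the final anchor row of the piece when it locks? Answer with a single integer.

Spawn at (row=0, col=5). Try each row:
  row 0: fits
  row 1: fits
  row 2: blocked -> lock at row 1

Answer: 1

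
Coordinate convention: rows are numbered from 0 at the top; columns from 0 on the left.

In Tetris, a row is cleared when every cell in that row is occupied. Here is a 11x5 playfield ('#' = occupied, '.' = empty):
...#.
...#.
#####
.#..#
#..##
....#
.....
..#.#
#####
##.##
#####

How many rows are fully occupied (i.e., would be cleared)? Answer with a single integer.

Check each row:
  row 0: 4 empty cells -> not full
  row 1: 4 empty cells -> not full
  row 2: 0 empty cells -> FULL (clear)
  row 3: 3 empty cells -> not full
  row 4: 2 empty cells -> not full
  row 5: 4 empty cells -> not full
  row 6: 5 empty cells -> not full
  row 7: 3 empty cells -> not full
  row 8: 0 empty cells -> FULL (clear)
  row 9: 1 empty cell -> not full
  row 10: 0 empty cells -> FULL (clear)
Total rows cleared: 3

Answer: 3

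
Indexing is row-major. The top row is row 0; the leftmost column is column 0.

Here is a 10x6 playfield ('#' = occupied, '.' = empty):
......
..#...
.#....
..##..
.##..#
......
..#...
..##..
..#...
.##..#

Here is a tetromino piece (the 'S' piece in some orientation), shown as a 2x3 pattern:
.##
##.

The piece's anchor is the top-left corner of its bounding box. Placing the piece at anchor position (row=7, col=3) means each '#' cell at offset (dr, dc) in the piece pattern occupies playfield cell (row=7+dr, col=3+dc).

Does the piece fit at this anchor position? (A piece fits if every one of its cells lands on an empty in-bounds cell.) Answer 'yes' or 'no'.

Check each piece cell at anchor (7, 3):
  offset (0,1) -> (7,4): empty -> OK
  offset (0,2) -> (7,5): empty -> OK
  offset (1,0) -> (8,3): empty -> OK
  offset (1,1) -> (8,4): empty -> OK
All cells valid: yes

Answer: yes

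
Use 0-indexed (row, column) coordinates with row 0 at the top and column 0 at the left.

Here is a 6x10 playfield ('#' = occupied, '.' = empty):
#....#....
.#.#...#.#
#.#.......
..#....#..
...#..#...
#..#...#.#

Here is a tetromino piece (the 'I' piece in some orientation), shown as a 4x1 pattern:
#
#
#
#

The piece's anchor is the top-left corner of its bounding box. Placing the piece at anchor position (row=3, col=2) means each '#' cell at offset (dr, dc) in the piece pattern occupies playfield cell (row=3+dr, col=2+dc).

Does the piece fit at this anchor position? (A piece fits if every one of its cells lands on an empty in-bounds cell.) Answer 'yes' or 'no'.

Check each piece cell at anchor (3, 2):
  offset (0,0) -> (3,2): occupied ('#') -> FAIL
  offset (1,0) -> (4,2): empty -> OK
  offset (2,0) -> (5,2): empty -> OK
  offset (3,0) -> (6,2): out of bounds -> FAIL
All cells valid: no

Answer: no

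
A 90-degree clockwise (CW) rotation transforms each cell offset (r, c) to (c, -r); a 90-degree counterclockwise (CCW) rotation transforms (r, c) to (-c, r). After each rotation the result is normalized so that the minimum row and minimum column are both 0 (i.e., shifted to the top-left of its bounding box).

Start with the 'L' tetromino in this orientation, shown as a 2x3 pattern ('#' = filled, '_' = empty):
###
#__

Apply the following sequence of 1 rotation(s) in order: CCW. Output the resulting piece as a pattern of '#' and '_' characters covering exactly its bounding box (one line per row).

Start:
###
#__
After rotation 1 (CCW):
#_
#_
##

Answer: #_
#_
##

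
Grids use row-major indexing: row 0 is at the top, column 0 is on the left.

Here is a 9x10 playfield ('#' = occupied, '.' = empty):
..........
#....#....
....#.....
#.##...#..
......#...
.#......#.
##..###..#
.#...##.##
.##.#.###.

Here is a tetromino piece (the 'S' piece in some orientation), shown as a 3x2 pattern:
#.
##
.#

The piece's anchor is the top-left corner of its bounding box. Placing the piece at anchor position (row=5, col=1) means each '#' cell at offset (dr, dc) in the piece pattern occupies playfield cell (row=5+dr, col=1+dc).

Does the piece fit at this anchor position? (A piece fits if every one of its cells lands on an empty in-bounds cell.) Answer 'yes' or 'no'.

Answer: no

Derivation:
Check each piece cell at anchor (5, 1):
  offset (0,0) -> (5,1): occupied ('#') -> FAIL
  offset (1,0) -> (6,1): occupied ('#') -> FAIL
  offset (1,1) -> (6,2): empty -> OK
  offset (2,1) -> (7,2): empty -> OK
All cells valid: no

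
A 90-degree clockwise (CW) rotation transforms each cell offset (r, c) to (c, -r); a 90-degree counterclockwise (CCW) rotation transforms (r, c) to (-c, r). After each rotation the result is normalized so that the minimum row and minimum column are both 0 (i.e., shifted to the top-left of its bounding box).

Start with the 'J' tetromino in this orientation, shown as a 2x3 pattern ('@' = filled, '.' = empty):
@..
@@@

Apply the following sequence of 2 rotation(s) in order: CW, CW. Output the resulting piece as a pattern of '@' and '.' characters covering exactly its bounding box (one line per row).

Answer: @@@
..@

Derivation:
Start:
@..
@@@
After rotation 1 (CW):
@@
@.
@.
After rotation 2 (CW):
@@@
..@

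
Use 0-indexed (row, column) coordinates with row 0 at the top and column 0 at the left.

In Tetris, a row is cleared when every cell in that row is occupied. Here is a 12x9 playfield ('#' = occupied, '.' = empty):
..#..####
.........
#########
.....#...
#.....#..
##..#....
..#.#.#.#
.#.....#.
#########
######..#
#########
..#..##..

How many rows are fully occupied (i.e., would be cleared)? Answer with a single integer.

Check each row:
  row 0: 4 empty cells -> not full
  row 1: 9 empty cells -> not full
  row 2: 0 empty cells -> FULL (clear)
  row 3: 8 empty cells -> not full
  row 4: 7 empty cells -> not full
  row 5: 6 empty cells -> not full
  row 6: 5 empty cells -> not full
  row 7: 7 empty cells -> not full
  row 8: 0 empty cells -> FULL (clear)
  row 9: 2 empty cells -> not full
  row 10: 0 empty cells -> FULL (clear)
  row 11: 6 empty cells -> not full
Total rows cleared: 3

Answer: 3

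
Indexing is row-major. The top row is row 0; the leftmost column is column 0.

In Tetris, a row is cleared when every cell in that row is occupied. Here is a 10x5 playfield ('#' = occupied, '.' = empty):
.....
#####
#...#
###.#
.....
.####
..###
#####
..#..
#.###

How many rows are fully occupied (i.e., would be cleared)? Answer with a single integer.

Answer: 2

Derivation:
Check each row:
  row 0: 5 empty cells -> not full
  row 1: 0 empty cells -> FULL (clear)
  row 2: 3 empty cells -> not full
  row 3: 1 empty cell -> not full
  row 4: 5 empty cells -> not full
  row 5: 1 empty cell -> not full
  row 6: 2 empty cells -> not full
  row 7: 0 empty cells -> FULL (clear)
  row 8: 4 empty cells -> not full
  row 9: 1 empty cell -> not full
Total rows cleared: 2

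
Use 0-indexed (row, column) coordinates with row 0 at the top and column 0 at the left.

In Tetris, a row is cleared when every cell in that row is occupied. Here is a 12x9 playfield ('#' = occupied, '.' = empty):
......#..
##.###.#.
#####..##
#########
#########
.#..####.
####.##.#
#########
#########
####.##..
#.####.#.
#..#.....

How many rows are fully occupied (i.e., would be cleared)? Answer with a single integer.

Check each row:
  row 0: 8 empty cells -> not full
  row 1: 3 empty cells -> not full
  row 2: 2 empty cells -> not full
  row 3: 0 empty cells -> FULL (clear)
  row 4: 0 empty cells -> FULL (clear)
  row 5: 4 empty cells -> not full
  row 6: 2 empty cells -> not full
  row 7: 0 empty cells -> FULL (clear)
  row 8: 0 empty cells -> FULL (clear)
  row 9: 3 empty cells -> not full
  row 10: 3 empty cells -> not full
  row 11: 7 empty cells -> not full
Total rows cleared: 4

Answer: 4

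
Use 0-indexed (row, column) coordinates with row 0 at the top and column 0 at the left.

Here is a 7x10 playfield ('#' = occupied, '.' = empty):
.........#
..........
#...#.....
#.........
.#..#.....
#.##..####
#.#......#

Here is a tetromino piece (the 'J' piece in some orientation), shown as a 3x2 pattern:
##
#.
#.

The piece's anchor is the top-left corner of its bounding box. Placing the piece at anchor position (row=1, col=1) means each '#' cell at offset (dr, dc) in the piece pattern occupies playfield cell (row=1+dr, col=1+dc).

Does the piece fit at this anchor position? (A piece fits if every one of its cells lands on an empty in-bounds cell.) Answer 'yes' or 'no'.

Answer: yes

Derivation:
Check each piece cell at anchor (1, 1):
  offset (0,0) -> (1,1): empty -> OK
  offset (0,1) -> (1,2): empty -> OK
  offset (1,0) -> (2,1): empty -> OK
  offset (2,0) -> (3,1): empty -> OK
All cells valid: yes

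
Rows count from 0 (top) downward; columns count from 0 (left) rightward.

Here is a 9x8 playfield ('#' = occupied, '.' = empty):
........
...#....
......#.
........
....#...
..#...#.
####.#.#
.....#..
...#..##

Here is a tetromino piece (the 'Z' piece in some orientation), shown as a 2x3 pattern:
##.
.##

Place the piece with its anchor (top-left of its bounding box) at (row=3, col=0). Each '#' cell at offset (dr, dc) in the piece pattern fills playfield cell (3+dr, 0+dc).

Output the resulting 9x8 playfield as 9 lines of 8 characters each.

Fill (3+0,0+0) = (3,0)
Fill (3+0,0+1) = (3,1)
Fill (3+1,0+1) = (4,1)
Fill (3+1,0+2) = (4,2)

Answer: ........
...#....
......#.
##......
.##.#...
..#...#.
####.#.#
.....#..
...#..##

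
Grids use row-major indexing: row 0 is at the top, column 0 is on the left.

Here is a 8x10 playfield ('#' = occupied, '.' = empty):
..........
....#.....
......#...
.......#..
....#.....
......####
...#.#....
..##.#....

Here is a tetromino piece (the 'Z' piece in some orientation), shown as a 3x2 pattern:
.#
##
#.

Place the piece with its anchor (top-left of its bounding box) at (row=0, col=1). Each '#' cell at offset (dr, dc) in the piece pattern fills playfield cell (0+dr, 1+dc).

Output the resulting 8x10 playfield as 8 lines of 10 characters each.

Fill (0+0,1+1) = (0,2)
Fill (0+1,1+0) = (1,1)
Fill (0+1,1+1) = (1,2)
Fill (0+2,1+0) = (2,1)

Answer: ..#.......
.##.#.....
.#....#...
.......#..
....#.....
......####
...#.#....
..##.#....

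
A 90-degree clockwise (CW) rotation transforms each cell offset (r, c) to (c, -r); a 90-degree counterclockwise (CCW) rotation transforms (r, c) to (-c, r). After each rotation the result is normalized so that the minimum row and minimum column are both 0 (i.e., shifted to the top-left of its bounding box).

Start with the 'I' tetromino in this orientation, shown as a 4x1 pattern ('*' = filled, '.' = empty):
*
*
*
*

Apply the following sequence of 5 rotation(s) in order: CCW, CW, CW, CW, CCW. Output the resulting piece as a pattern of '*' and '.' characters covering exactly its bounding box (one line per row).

Answer: ****

Derivation:
Start:
*
*
*
*
After rotation 1 (CCW):
****
After rotation 2 (CW):
*
*
*
*
After rotation 3 (CW):
****
After rotation 4 (CW):
*
*
*
*
After rotation 5 (CCW):
****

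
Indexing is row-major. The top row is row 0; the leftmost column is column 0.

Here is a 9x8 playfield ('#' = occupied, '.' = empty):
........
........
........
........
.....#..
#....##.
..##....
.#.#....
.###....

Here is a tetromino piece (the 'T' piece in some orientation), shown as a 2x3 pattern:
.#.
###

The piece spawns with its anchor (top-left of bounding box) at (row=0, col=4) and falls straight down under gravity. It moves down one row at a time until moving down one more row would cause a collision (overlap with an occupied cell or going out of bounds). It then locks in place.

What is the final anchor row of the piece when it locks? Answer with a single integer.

Spawn at (row=0, col=4). Try each row:
  row 0: fits
  row 1: fits
  row 2: fits
  row 3: blocked -> lock at row 2

Answer: 2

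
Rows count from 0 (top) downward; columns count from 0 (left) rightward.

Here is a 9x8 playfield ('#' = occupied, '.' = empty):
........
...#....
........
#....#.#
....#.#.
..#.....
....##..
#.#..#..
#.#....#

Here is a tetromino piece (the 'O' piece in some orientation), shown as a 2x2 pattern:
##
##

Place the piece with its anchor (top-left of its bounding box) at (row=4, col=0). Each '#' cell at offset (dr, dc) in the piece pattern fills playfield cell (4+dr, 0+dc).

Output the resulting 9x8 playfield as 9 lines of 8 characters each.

Fill (4+0,0+0) = (4,0)
Fill (4+0,0+1) = (4,1)
Fill (4+1,0+0) = (5,0)
Fill (4+1,0+1) = (5,1)

Answer: ........
...#....
........
#....#.#
##..#.#.
###.....
....##..
#.#..#..
#.#....#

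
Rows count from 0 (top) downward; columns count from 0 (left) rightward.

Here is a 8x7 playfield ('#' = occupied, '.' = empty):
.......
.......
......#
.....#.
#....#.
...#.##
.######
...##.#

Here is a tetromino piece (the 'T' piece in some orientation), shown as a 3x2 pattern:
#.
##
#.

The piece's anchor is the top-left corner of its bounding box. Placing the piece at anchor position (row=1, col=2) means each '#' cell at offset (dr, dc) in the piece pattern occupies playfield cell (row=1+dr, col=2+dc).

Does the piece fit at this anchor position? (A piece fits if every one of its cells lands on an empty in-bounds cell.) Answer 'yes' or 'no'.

Answer: yes

Derivation:
Check each piece cell at anchor (1, 2):
  offset (0,0) -> (1,2): empty -> OK
  offset (1,0) -> (2,2): empty -> OK
  offset (1,1) -> (2,3): empty -> OK
  offset (2,0) -> (3,2): empty -> OK
All cells valid: yes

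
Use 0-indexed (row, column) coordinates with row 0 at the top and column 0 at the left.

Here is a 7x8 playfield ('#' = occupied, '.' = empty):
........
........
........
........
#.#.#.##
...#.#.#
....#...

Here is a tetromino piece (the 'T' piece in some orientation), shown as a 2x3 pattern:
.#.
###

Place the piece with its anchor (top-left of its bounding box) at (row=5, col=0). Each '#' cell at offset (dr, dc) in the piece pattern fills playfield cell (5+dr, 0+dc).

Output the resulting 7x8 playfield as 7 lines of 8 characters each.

Answer: ........
........
........
........
#.#.#.##
.#.#.#.#
###.#...

Derivation:
Fill (5+0,0+1) = (5,1)
Fill (5+1,0+0) = (6,0)
Fill (5+1,0+1) = (6,1)
Fill (5+1,0+2) = (6,2)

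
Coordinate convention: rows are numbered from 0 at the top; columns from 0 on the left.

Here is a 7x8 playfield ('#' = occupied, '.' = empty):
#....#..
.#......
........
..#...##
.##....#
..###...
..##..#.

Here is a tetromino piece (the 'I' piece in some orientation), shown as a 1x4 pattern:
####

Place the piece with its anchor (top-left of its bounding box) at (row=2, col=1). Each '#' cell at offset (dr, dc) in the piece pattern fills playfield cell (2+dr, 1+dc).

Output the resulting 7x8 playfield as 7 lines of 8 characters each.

Fill (2+0,1+0) = (2,1)
Fill (2+0,1+1) = (2,2)
Fill (2+0,1+2) = (2,3)
Fill (2+0,1+3) = (2,4)

Answer: #....#..
.#......
.####...
..#...##
.##....#
..###...
..##..#.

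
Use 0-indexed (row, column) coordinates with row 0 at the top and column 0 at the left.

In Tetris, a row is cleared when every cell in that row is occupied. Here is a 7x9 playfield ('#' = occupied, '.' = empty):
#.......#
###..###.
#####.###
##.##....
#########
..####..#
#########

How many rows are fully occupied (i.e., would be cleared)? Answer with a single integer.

Check each row:
  row 0: 7 empty cells -> not full
  row 1: 3 empty cells -> not full
  row 2: 1 empty cell -> not full
  row 3: 5 empty cells -> not full
  row 4: 0 empty cells -> FULL (clear)
  row 5: 4 empty cells -> not full
  row 6: 0 empty cells -> FULL (clear)
Total rows cleared: 2

Answer: 2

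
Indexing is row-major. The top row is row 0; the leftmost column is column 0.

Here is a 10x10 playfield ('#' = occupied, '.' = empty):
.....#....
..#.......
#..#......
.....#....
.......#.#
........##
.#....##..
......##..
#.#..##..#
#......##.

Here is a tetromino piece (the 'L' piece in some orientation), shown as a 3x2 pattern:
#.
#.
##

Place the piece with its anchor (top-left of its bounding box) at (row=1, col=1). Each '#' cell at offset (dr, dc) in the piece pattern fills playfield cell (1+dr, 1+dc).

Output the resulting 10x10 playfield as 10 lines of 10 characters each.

Answer: .....#....
.##.......
##.#......
.##..#....
.......#.#
........##
.#....##..
......##..
#.#..##..#
#......##.

Derivation:
Fill (1+0,1+0) = (1,1)
Fill (1+1,1+0) = (2,1)
Fill (1+2,1+0) = (3,1)
Fill (1+2,1+1) = (3,2)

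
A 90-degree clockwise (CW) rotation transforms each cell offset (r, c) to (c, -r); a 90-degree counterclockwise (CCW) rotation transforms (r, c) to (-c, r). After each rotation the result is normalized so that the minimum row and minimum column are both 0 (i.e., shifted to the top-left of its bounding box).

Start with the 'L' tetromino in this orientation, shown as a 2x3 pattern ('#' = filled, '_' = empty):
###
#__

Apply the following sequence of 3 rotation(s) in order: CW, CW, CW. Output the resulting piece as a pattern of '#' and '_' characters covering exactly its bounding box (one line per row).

Answer: #_
#_
##

Derivation:
Start:
###
#__
After rotation 1 (CW):
##
_#
_#
After rotation 2 (CW):
__#
###
After rotation 3 (CW):
#_
#_
##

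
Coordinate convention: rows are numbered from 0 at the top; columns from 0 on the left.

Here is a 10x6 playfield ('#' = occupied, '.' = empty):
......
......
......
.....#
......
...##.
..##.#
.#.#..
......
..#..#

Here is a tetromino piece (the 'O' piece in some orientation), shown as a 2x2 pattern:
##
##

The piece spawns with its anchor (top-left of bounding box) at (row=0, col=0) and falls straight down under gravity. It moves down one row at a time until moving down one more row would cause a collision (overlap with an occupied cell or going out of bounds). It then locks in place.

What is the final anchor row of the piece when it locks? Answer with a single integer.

Spawn at (row=0, col=0). Try each row:
  row 0: fits
  row 1: fits
  row 2: fits
  row 3: fits
  row 4: fits
  row 5: fits
  row 6: blocked -> lock at row 5

Answer: 5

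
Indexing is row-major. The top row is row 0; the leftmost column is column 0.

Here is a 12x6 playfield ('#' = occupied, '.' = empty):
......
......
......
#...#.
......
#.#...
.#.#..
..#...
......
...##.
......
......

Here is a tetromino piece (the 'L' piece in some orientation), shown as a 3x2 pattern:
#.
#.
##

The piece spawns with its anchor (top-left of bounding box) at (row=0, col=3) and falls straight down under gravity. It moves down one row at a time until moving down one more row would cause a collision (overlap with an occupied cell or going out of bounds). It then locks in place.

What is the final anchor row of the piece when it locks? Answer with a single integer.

Spawn at (row=0, col=3). Try each row:
  row 0: fits
  row 1: blocked -> lock at row 0

Answer: 0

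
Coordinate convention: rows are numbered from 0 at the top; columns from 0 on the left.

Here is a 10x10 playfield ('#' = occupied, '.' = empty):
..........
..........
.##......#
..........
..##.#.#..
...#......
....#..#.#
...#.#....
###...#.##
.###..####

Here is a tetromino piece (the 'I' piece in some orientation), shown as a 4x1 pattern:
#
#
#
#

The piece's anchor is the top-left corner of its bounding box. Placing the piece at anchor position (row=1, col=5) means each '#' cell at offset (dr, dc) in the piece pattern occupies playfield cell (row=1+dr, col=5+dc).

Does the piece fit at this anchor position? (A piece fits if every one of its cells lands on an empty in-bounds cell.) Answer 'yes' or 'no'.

Answer: no

Derivation:
Check each piece cell at anchor (1, 5):
  offset (0,0) -> (1,5): empty -> OK
  offset (1,0) -> (2,5): empty -> OK
  offset (2,0) -> (3,5): empty -> OK
  offset (3,0) -> (4,5): occupied ('#') -> FAIL
All cells valid: no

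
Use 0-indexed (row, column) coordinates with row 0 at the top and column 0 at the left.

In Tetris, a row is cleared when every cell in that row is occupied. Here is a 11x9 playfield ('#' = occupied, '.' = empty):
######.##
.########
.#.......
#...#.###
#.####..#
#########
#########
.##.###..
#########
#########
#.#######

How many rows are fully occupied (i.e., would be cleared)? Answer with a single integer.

Answer: 4

Derivation:
Check each row:
  row 0: 1 empty cell -> not full
  row 1: 1 empty cell -> not full
  row 2: 8 empty cells -> not full
  row 3: 4 empty cells -> not full
  row 4: 3 empty cells -> not full
  row 5: 0 empty cells -> FULL (clear)
  row 6: 0 empty cells -> FULL (clear)
  row 7: 4 empty cells -> not full
  row 8: 0 empty cells -> FULL (clear)
  row 9: 0 empty cells -> FULL (clear)
  row 10: 1 empty cell -> not full
Total rows cleared: 4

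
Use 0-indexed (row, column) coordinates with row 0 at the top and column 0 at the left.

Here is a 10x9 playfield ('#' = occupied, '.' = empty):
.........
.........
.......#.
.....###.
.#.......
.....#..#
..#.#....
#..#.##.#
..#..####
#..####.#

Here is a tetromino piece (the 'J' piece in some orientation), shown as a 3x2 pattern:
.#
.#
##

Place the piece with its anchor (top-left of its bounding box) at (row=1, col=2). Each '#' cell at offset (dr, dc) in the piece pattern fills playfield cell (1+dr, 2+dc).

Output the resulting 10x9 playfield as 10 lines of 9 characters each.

Fill (1+0,2+1) = (1,3)
Fill (1+1,2+1) = (2,3)
Fill (1+2,2+0) = (3,2)
Fill (1+2,2+1) = (3,3)

Answer: .........
...#.....
...#...#.
..##.###.
.#.......
.....#..#
..#.#....
#..#.##.#
..#..####
#..####.#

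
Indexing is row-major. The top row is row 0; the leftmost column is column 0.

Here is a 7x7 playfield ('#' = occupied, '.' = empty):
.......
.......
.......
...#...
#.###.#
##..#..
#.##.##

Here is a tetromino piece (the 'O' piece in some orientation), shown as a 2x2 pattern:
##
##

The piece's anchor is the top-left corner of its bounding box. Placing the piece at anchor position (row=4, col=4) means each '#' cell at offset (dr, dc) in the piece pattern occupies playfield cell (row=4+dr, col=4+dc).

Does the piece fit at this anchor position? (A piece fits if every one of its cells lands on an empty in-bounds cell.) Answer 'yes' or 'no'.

Answer: no

Derivation:
Check each piece cell at anchor (4, 4):
  offset (0,0) -> (4,4): occupied ('#') -> FAIL
  offset (0,1) -> (4,5): empty -> OK
  offset (1,0) -> (5,4): occupied ('#') -> FAIL
  offset (1,1) -> (5,5): empty -> OK
All cells valid: no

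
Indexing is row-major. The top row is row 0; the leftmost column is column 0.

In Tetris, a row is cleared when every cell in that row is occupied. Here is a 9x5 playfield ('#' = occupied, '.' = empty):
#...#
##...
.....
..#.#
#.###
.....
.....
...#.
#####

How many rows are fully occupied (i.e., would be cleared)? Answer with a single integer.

Answer: 1

Derivation:
Check each row:
  row 0: 3 empty cells -> not full
  row 1: 3 empty cells -> not full
  row 2: 5 empty cells -> not full
  row 3: 3 empty cells -> not full
  row 4: 1 empty cell -> not full
  row 5: 5 empty cells -> not full
  row 6: 5 empty cells -> not full
  row 7: 4 empty cells -> not full
  row 8: 0 empty cells -> FULL (clear)
Total rows cleared: 1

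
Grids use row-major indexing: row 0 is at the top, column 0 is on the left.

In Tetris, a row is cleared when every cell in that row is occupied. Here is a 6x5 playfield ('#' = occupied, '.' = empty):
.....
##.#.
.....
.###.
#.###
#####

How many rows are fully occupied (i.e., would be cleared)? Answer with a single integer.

Answer: 1

Derivation:
Check each row:
  row 0: 5 empty cells -> not full
  row 1: 2 empty cells -> not full
  row 2: 5 empty cells -> not full
  row 3: 2 empty cells -> not full
  row 4: 1 empty cell -> not full
  row 5: 0 empty cells -> FULL (clear)
Total rows cleared: 1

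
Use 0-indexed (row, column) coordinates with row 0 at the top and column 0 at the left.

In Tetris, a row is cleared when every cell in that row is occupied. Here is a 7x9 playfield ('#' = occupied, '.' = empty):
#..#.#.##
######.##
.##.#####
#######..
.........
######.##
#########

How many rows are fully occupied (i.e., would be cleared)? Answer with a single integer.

Check each row:
  row 0: 4 empty cells -> not full
  row 1: 1 empty cell -> not full
  row 2: 2 empty cells -> not full
  row 3: 2 empty cells -> not full
  row 4: 9 empty cells -> not full
  row 5: 1 empty cell -> not full
  row 6: 0 empty cells -> FULL (clear)
Total rows cleared: 1

Answer: 1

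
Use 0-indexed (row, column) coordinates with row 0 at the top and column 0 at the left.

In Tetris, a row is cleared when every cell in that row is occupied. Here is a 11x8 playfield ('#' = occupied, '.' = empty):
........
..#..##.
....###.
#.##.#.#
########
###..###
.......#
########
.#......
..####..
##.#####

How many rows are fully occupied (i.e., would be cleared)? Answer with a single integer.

Check each row:
  row 0: 8 empty cells -> not full
  row 1: 5 empty cells -> not full
  row 2: 5 empty cells -> not full
  row 3: 3 empty cells -> not full
  row 4: 0 empty cells -> FULL (clear)
  row 5: 2 empty cells -> not full
  row 6: 7 empty cells -> not full
  row 7: 0 empty cells -> FULL (clear)
  row 8: 7 empty cells -> not full
  row 9: 4 empty cells -> not full
  row 10: 1 empty cell -> not full
Total rows cleared: 2

Answer: 2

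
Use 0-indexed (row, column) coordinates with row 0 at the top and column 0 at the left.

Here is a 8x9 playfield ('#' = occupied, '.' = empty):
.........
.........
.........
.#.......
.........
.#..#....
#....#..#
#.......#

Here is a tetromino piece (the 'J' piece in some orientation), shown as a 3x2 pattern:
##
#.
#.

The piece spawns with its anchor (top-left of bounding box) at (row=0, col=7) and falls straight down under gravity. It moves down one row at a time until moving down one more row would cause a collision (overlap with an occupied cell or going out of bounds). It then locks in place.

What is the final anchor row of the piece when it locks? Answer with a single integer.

Spawn at (row=0, col=7). Try each row:
  row 0: fits
  row 1: fits
  row 2: fits
  row 3: fits
  row 4: fits
  row 5: fits
  row 6: blocked -> lock at row 5

Answer: 5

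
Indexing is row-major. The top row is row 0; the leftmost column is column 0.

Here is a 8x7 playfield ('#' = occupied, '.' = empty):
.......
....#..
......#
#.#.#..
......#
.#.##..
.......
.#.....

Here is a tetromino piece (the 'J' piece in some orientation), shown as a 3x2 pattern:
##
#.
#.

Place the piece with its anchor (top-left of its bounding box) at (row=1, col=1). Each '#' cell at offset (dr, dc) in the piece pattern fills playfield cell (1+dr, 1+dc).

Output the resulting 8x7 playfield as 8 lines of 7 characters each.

Fill (1+0,1+0) = (1,1)
Fill (1+0,1+1) = (1,2)
Fill (1+1,1+0) = (2,1)
Fill (1+2,1+0) = (3,1)

Answer: .......
.##.#..
.#....#
###.#..
......#
.#.##..
.......
.#.....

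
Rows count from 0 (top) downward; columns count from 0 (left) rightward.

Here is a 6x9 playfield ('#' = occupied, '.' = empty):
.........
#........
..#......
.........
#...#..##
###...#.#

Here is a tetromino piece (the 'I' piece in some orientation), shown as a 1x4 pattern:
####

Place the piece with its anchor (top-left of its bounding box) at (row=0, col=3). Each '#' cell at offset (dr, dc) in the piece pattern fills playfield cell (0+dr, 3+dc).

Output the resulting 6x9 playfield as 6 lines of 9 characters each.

Fill (0+0,3+0) = (0,3)
Fill (0+0,3+1) = (0,4)
Fill (0+0,3+2) = (0,5)
Fill (0+0,3+3) = (0,6)

Answer: ...####..
#........
..#......
.........
#...#..##
###...#.#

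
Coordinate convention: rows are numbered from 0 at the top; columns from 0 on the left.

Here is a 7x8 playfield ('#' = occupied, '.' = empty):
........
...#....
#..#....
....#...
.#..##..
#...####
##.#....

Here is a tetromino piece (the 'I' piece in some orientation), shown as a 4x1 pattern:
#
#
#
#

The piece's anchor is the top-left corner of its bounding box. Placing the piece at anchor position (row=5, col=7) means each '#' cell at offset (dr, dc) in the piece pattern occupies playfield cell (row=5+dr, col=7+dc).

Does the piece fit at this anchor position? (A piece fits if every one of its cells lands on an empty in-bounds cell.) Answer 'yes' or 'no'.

Check each piece cell at anchor (5, 7):
  offset (0,0) -> (5,7): occupied ('#') -> FAIL
  offset (1,0) -> (6,7): empty -> OK
  offset (2,0) -> (7,7): out of bounds -> FAIL
  offset (3,0) -> (8,7): out of bounds -> FAIL
All cells valid: no

Answer: no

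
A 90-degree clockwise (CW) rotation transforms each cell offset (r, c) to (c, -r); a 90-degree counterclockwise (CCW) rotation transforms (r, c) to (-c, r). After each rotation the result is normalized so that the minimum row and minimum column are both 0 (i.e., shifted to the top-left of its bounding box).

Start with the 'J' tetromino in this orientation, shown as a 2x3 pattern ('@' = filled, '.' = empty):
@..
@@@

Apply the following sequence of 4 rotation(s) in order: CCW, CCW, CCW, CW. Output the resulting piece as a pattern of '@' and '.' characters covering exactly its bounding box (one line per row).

Answer: @@@
..@

Derivation:
Start:
@..
@@@
After rotation 1 (CCW):
.@
.@
@@
After rotation 2 (CCW):
@@@
..@
After rotation 3 (CCW):
@@
@.
@.
After rotation 4 (CW):
@@@
..@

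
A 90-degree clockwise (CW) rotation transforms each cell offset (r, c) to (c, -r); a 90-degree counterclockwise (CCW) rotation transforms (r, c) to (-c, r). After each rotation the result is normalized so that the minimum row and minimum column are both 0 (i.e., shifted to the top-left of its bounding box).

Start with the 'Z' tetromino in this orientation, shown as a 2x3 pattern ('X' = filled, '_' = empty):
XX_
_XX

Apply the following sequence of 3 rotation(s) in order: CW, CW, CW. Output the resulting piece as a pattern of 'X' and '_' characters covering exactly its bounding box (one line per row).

Answer: _X
XX
X_

Derivation:
Start:
XX_
_XX
After rotation 1 (CW):
_X
XX
X_
After rotation 2 (CW):
XX_
_XX
After rotation 3 (CW):
_X
XX
X_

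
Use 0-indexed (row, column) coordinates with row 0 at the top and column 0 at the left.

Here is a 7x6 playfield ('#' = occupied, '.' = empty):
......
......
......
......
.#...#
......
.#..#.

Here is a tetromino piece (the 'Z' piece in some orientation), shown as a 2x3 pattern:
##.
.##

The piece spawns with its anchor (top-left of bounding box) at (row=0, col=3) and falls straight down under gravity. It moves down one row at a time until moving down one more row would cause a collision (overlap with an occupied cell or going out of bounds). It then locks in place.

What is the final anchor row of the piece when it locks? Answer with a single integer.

Answer: 2

Derivation:
Spawn at (row=0, col=3). Try each row:
  row 0: fits
  row 1: fits
  row 2: fits
  row 3: blocked -> lock at row 2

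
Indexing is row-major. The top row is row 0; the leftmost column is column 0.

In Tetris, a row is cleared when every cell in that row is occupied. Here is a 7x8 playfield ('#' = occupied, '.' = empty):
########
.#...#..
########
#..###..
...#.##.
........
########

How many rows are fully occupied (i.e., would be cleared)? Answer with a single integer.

Answer: 3

Derivation:
Check each row:
  row 0: 0 empty cells -> FULL (clear)
  row 1: 6 empty cells -> not full
  row 2: 0 empty cells -> FULL (clear)
  row 3: 4 empty cells -> not full
  row 4: 5 empty cells -> not full
  row 5: 8 empty cells -> not full
  row 6: 0 empty cells -> FULL (clear)
Total rows cleared: 3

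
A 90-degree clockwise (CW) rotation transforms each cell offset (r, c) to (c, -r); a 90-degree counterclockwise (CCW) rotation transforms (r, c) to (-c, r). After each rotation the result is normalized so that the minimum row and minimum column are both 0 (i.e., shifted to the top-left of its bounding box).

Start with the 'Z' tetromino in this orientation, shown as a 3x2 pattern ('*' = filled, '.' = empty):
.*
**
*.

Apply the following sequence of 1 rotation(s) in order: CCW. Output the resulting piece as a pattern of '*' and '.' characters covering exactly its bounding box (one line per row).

Start:
.*
**
*.
After rotation 1 (CCW):
**.
.**

Answer: **.
.**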